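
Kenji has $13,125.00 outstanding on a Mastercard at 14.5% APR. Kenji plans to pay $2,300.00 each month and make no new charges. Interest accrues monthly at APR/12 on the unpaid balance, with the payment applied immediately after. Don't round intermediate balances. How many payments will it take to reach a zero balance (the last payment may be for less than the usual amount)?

Monthly rate r = 14.5%/12 = 1.20833% = 0.0120833.
Recurrence: B ← B·(1+r) − $2,300.00.
Month 1: interest $158.59; balance after payment $10,983.59.
Month 2: interest $132.72; balance after payment $8,816.31.
Month 3: interest $106.53; balance after payment $6,622.84.
Month 4: interest $80.03; balance after payment $4,402.87.
Month 5: interest $53.20; balance after payment $2,156.07.
Month 6: interest $26.05; balance after payment $0.00.

6 payments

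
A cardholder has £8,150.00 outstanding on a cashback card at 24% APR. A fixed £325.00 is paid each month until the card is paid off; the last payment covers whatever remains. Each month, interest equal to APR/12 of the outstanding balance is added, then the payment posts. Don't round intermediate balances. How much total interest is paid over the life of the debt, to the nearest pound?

£3,277

Monthly rate r = 24%/12 = 2% = 0.02.
Payoff takes n = ⌈−ln(1 − rB₀/P)/ln(1+r)⌉ = ⌈35.158⌉ = 36 payments; the last is £51.91.
Total paid = 35·£325.00 + £51.91 = £11,426.91.
Total interest = total paid − principal = £11,426.91 − £8,150.00 = £3,276.91.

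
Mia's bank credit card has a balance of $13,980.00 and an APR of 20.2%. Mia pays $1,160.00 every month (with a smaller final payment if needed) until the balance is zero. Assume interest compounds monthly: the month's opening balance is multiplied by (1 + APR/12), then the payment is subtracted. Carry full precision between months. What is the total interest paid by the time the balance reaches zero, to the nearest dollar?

$1,778

Monthly rate r = 20.2%/12 = 1.68333% = 0.0168333.
Payoff takes n = ⌈−ln(1 − rB₀/P)/ln(1+r)⌉ = ⌈13.583⌉ = 14 payments; the last is $678.24.
Total paid = 13·$1,160.00 + $678.24 = $15,758.24.
Total interest = total paid − principal = $15,758.24 − $13,980.00 = $1,778.24.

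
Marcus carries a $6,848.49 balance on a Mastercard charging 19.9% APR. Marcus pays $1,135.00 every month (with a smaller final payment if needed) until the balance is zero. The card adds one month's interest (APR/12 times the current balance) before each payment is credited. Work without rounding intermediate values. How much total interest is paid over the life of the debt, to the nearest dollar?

Monthly rate r = 19.9%/12 = 1.65833% = 0.0165833.
Payoff takes n = ⌈−ln(1 − rB₀/P)/ln(1+r)⌉ = ⌈6.410⌉ = 7 payments; the last is $467.78.
Total paid = 6·$1,135.00 + $467.78 = $7,277.78.
Total interest = total paid − principal = $7,277.78 − $6,848.49 = $429.29.

$429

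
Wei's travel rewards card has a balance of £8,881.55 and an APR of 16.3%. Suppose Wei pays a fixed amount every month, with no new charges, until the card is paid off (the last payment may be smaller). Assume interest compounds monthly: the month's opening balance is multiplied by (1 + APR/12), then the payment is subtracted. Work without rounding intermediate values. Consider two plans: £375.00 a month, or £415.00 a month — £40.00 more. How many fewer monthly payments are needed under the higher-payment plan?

Monthly rate r = 16.3%/12 = 1.35833% = 0.0135833.
At £375.00/mo: n = ⌈−ln(1 − rB₀/P)/ln(1+r)⌉ = 29 payments (last £289.68); total interest = total paid − £8,881.55 = £1,908.13.
At £415.00/mo: 26 payments (last £190.82); total interest £1,684.27.
Payments saved = 29 − 26 = 3.

3 fewer payments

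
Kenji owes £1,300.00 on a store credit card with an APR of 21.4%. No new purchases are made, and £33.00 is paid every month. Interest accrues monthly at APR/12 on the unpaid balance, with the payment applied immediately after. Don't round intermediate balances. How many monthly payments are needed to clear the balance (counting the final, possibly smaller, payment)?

Monthly rate r = 21.4%/12 = 1.78333% = 0.0178333.
Recurrence: B ← B·(1+r) − £33.00.
Month 1: interest £23.18; balance after payment £1,290.18.
Month 2: interest £23.01; balance after payment £1,280.19.
Closed form: n = −ln(1 − rB₀/P)/ln(1+r) = −ln(0.29747)/ln(1.01783) ≈ 68.591, so the balance reaches zero during payment 69.

69 months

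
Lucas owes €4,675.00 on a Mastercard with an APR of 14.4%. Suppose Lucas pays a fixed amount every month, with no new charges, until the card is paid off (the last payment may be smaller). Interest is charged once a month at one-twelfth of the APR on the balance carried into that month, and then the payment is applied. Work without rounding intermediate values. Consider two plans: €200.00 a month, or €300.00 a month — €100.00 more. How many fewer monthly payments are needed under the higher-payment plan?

10 fewer payments

Monthly rate r = 14.4%/12 = 1.2% = 0.012.
At €200.00/mo: n = ⌈−ln(1 − rB₀/P)/ln(1+r)⌉ = 28 payments (last €119.79); total interest = total paid − €4,675.00 = €844.79.
At €300.00/mo: 18 payments (last €107.01); total interest €532.01.
Payments saved = 28 − 18 = 10.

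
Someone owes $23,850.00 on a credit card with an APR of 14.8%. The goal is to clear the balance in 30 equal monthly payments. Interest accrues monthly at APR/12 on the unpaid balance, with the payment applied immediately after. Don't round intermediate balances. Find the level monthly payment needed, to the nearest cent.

Monthly rate r = 14.8%/12 = 1.23333% = 0.0123333.
Level-payment amortization: P = B₀·r / (1 − (1+r)^(−n)) = 23850.00·0.0123333 / (1 − 1.01233^(−30)).
Denominator 1 − (1+r)^(−30) = 0.307700713.
P = 294.15 / 0.307700713 ≈ 955.96.

$955.96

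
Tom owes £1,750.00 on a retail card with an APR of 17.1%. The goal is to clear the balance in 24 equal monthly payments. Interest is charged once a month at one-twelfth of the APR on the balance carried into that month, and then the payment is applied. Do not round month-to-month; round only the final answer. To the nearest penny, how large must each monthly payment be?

Monthly rate r = 17.1%/12 = 1.425% = 0.01425.
Level-payment amortization: P = B₀·r / (1 − (1+r)^(−n)) = 1750.00·0.01425 / (1 − 1.01425^(−24)).
Denominator 1 − (1+r)^(−24) = 0.287935053.
P = 24.9375 / 0.287935053 ≈ 86.61.

£86.61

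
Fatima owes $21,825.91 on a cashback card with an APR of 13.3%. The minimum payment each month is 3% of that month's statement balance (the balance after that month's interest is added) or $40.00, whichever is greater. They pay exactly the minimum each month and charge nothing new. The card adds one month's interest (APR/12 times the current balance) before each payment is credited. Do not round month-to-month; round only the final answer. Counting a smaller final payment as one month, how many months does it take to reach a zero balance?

186 months

Monthly rate r = 13.3%/12 = 1.10833% = 0.0110833.
While 3% of the post-interest balance exceeds $40.00, each month B ← (B·(1+r))·(1 − 0.03), i.e. B shrinks by the factor (1+r)·0.97 = 0.98075.
This holds for months 1–145. Entering month 146 the balance is $1,303.11; 3% of the post-interest balance is now below $40.00, so the flat $40.00 minimum applies from here.
From month 146 a fixed $40.00 at rate r clears $1,303.11 in 41 more payments. Total: 145 + 41 = 186 months.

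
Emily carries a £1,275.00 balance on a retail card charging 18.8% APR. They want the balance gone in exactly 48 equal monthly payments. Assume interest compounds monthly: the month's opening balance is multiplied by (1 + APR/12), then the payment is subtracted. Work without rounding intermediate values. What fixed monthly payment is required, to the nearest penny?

Monthly rate r = 18.8%/12 = 1.56667% = 0.0156667.
Level-payment amortization: P = B₀·r / (1 − (1+r)^(−n)) = 1275.00·0.0156667 / (1 − 1.01567^(−48)).
Denominator 1 − (1+r)^(−48) = 0.525820883.
P = 19.975 / 0.525820883 ≈ 37.99.

£37.99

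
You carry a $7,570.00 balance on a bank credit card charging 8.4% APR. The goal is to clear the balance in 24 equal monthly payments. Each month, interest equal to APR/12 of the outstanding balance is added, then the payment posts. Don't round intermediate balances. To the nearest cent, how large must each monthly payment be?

$343.75

Monthly rate r = 8.4%/12 = 0.7% = 0.007.
Level-payment amortization: P = B₀·r / (1 − (1+r)^(−n)) = 7570.00·0.007 / (1 − 1.007^(−24)).
Denominator 1 − (1+r)^(−24) = 0.15415126.
P = 52.99 / 0.15415126 ≈ 343.75.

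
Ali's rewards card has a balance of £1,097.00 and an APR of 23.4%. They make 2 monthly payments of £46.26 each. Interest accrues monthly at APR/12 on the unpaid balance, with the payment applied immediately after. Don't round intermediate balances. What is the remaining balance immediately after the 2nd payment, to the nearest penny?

£1,046.78

Monthly rate r = 23.4%/12 = 1.95% = 0.0195.
Each month: B ← B·(1+r) − £46.26.
Month 1: interest £21.39; balance after payment £1,072.13.
Month 2: interest £20.91; balance after payment £1,046.78.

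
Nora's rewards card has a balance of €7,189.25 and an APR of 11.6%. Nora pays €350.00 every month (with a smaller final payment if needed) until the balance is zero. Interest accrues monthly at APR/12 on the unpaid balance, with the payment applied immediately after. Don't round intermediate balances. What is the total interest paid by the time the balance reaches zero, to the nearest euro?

€864

Monthly rate r = 11.6%/12 = 0.966667% = 0.00966667.
Payoff takes n = ⌈−ln(1 − rB₀/P)/ln(1+r)⌉ = ⌈23.008⌉ = 24 payments; the last is €2.92.
Total paid = 23·€350.00 + €2.92 = €8,052.92.
Total interest = total paid − principal = €8,052.92 − €7,189.25 = €863.67.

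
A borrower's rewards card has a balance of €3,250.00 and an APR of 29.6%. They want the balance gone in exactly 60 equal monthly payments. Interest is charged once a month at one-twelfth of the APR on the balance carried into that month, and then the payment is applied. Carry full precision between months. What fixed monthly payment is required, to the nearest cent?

Monthly rate r = 29.6%/12 = 2.46667% = 0.0246667.
Level-payment amortization: P = B₀·r / (1 − (1+r)^(−n)) = 3250.00·0.0246667 / (1 − 1.02467^(−60)).
Denominator 1 − (1+r)^(−60) = 0.768237326.
P = 80.1667 / 0.768237326 ≈ 104.35.

€104.35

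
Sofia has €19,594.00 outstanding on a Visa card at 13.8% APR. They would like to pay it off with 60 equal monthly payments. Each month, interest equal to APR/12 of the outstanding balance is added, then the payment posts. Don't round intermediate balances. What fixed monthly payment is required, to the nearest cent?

€453.89

Monthly rate r = 13.8%/12 = 1.15% = 0.0115.
Level-payment amortization: P = B₀·r / (1 − (1+r)^(−n)) = 19594.00·0.0115 / (1 − 1.0115^(−60)).
Denominator 1 − (1+r)^(−60) = 0.496445161.
P = 225.331 / 0.496445161 ≈ 453.89.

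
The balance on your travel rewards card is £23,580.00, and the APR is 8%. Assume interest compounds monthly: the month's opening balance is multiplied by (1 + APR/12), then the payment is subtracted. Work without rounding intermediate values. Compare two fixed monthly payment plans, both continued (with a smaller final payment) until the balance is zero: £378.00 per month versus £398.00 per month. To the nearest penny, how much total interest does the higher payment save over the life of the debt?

Monthly rate r = 8%/12 = 0.666667% = 0.00666667.
At £378.00/mo: n = ⌈−ln(1 − rB₀/P)/ln(1+r)⌉ = 81 payments (last £345.61); total interest = total paid − £23,580.00 = £7,005.61.
At £398.00/mo: 76 payments (last £248.57); total interest £6,518.57.
Interest saved = £7,005.61 − £6,518.57 = £487.04.

£487.04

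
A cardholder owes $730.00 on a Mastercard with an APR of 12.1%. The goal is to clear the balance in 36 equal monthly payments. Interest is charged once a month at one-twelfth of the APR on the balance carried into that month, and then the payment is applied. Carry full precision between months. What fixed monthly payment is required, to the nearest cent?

$24.28

Monthly rate r = 12.1%/12 = 1.00833% = 0.0100833.
Level-payment amortization: P = B₀·r / (1 − (1+r)^(−n)) = 730.00·0.0100833 / (1 − 1.01008^(−36)).
Denominator 1 − (1+r)^(−36) = 0.3031479.
P = 7.36083 / 0.3031479 ≈ 24.28.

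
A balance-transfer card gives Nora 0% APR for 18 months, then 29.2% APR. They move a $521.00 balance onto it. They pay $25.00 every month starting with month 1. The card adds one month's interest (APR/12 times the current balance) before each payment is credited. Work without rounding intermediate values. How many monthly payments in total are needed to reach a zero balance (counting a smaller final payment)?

Promo months 1–18 at r₀ = 0%/12 = 0; months 19+ at r₁ = 29.2%/12 = 0.0243333.
After month 18 (no interest yet): B = $521.00 − 18·$25.00 = $71.00.
Then at r₁ with $25.00/mo: n₂ = −ln(1 − r₁·B/P)/ln(1+r₁) ≈ 2.98 → 3 more payments.

21 payments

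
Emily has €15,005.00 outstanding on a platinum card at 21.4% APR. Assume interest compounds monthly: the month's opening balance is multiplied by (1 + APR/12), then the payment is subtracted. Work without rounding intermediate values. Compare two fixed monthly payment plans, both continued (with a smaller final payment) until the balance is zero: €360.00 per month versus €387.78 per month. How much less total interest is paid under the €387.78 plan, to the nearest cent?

Monthly rate r = 21.4%/12 = 1.78333% = 0.0178333.
At €360.00/mo: n = ⌈−ln(1 − rB₀/P)/ln(1+r)⌉ = 77 payments (last €335.63); total interest = total paid − €15,005.00 = €12,690.63.
At €387.78/mo: 67 payments (last €104.42); total interest €10,692.90.
Interest saved = €12,690.63 − €10,692.90 = €1,997.73.

€1,997.73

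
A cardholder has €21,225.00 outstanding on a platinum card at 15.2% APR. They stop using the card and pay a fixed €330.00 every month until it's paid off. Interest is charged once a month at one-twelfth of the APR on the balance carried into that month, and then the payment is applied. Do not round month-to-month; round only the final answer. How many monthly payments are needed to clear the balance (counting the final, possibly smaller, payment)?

134 months

Monthly rate r = 15.2%/12 = 1.26667% = 0.0126667.
Recurrence: B ← B·(1+r) − €330.00.
Month 1: interest €268.85; balance after payment €21,163.85.
Month 2: interest €268.08; balance after payment €21,101.93.
Closed form: n = −ln(1 − rB₀/P)/ln(1+r) = −ln(0.1853)/ln(1.01267) ≈ 133.928, so the balance reaches zero during payment 134.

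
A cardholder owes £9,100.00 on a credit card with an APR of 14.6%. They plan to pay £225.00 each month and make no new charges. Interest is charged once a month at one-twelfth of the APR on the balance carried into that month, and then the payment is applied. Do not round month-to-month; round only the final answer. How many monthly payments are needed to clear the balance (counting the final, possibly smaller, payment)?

57 months

Monthly rate r = 14.6%/12 = 1.21667% = 0.0121667.
Recurrence: B ← B·(1+r) − £225.00.
Month 1: interest £110.72; balance after payment £8,985.72.
Month 2: interest £109.33; balance after payment £8,870.04.
Closed form: n = −ln(1 − rB₀/P)/ln(1+r) = −ln(0.50793)/ln(1.01217) ≈ 56.016, so the balance reaches zero during payment 57.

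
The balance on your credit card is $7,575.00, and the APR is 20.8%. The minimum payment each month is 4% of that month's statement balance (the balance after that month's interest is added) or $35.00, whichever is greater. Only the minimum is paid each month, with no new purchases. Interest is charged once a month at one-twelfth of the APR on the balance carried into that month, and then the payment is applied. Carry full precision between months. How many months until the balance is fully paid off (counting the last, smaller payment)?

125 months

Monthly rate r = 20.8%/12 = 1.73333% = 0.0173333.
While 4% of the post-interest balance exceeds $35.00, each month B ← (B·(1+r))·(1 − 0.04), i.e. B shrinks by the factor (1+r)·0.96 = 0.97664.
This holds for months 1–93. Entering month 94 the balance is $840.80; 4% of the post-interest balance is now below $35.00, so the flat $35.00 minimum applies from here.
From month 94 a fixed $35.00 at rate r clears $840.80 in 32 more payments. Total: 93 + 32 = 125 months.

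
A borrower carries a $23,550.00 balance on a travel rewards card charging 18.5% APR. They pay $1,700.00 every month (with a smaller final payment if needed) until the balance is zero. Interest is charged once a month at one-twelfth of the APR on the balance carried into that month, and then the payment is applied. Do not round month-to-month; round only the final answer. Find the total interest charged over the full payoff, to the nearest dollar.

$3,148

Monthly rate r = 18.5%/12 = 1.54167% = 0.0154167.
Payoff takes n = ⌈−ln(1 − rB₀/P)/ln(1+r)⌉ = ⌈15.703⌉ = 16 payments; the last is $1,198.47.
Total paid = 15·$1,700.00 + $1,198.47 = $26,698.47.
Total interest = total paid − principal = $26,698.47 − $23,550.00 = $3,148.47.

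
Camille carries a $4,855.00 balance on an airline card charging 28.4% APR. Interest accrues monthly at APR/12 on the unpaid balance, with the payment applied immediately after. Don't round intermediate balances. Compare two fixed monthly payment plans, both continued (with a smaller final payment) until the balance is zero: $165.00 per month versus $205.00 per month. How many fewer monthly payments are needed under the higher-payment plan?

15 fewer payments

Monthly rate r = 28.4%/12 = 2.36667% = 0.0236667.
At $165.00/mo: n = ⌈−ln(1 − rB₀/P)/ln(1+r)⌉ = 51 payments (last $158.16); total interest = total paid − $4,855.00 = $3,553.16.
At $205.00/mo: 36 payments (last $30.32); total interest $2,350.32.
Payments saved = 51 − 36 = 15.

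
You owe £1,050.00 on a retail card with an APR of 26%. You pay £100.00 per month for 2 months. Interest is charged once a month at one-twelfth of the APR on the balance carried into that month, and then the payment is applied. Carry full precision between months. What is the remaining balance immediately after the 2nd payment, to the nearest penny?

Monthly rate r = 26%/12 = 2.16667% = 0.0216667.
Each month: B ← B·(1+r) − £100.00.
Month 1: interest £22.75; balance after payment £972.75.
Month 2: interest £21.08; balance after payment £893.83.

£893.83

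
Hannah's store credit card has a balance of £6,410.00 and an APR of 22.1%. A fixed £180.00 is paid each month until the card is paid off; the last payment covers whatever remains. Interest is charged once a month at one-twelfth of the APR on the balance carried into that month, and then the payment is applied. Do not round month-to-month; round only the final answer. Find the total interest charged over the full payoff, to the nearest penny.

£4,111.22

Monthly rate r = 22.1%/12 = 1.84167% = 0.0184167.
Payoff takes n = ⌈−ln(1 − rB₀/P)/ln(1+r)⌉ = ⌈58.449⌉ = 59 payments; the last is £81.22.
Total paid = 58·£180.00 + £81.22 = £10,521.22.
Total interest = total paid − principal = £10,521.22 − £6,410.00 = £4,111.22.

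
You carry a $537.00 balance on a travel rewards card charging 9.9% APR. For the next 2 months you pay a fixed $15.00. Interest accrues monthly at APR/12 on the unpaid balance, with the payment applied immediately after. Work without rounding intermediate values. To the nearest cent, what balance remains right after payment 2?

Monthly rate r = 9.9%/12 = 0.825% = 0.00825.
Each month: B ← B·(1+r) − $15.00.
Month 1: interest $4.43; balance after payment $526.43.
Month 2: interest $4.34; balance after payment $515.77.

$515.77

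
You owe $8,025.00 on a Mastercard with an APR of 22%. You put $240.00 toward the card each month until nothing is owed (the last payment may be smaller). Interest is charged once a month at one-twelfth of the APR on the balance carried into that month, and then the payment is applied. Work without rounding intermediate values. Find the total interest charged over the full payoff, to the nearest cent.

$4,517.30

Monthly rate r = 22%/12 = 1.83333% = 0.0183333.
Payoff takes n = ⌈−ln(1 − rB₀/P)/ln(1+r)⌉ = ⌈52.258⌉ = 53 payments; the last is $62.30.
Total paid = 52·$240.00 + $62.30 = $12,542.30.
Total interest = total paid − principal = $12,542.30 − $8,025.00 = $4,517.30.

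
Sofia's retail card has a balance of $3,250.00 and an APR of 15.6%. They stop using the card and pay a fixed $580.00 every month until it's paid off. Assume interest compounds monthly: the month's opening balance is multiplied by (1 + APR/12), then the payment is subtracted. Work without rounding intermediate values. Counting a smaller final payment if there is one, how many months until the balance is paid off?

Monthly rate r = 15.6%/12 = 1.3% = 0.013.
Recurrence: B ← B·(1+r) − $580.00.
Month 1: interest $42.25; balance after payment $2,712.25.
Month 2: interest $35.26; balance after payment $2,167.51.
Month 3: interest $28.18; balance after payment $1,615.69.
Month 4: interest $21.00; balance after payment $1,056.69.
Month 5: interest $13.74; balance after payment $490.43.
Month 6: interest $6.38; balance after payment $0.00.

6 months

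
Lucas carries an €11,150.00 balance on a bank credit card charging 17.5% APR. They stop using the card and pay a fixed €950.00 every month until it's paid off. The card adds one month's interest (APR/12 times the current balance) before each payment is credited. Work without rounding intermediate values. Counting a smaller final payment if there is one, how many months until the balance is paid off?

Monthly rate r = 17.5%/12 = 1.45833% = 0.0145833.
Recurrence: B ← B·(1+r) − €950.00.
Month 1: interest €162.60; balance after payment €10,362.60.
Month 2: interest €151.12; balance after payment €9,563.73.
Closed form: n = −ln(1 − rB₀/P)/ln(1+r) = −ln(0.82884)/ln(1.01458) ≈ 12.967, so the balance reaches zero during payment 13.

13 months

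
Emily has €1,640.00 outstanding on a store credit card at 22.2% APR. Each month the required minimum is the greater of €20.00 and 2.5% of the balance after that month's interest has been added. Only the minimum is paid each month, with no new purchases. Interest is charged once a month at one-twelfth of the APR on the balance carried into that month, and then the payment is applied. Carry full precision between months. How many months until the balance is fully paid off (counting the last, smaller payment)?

177 months

Monthly rate r = 22.2%/12 = 1.85% = 0.0185.
While 2.5% of the post-interest balance exceeds €20.00, each month B ← (B·(1+r))·(1 − 0.025), i.e. B shrinks by the factor (1+r)·0.975 = 0.99304.
This holds for months 1–106. Entering month 107 the balance is €781.99; 2.5% of the post-interest balance is now below €20.00, so the flat €20.00 minimum applies from here.
From month 107 a fixed €20.00 at rate r clears €781.99 in 71 more payments. Total: 106 + 71 = 177 months.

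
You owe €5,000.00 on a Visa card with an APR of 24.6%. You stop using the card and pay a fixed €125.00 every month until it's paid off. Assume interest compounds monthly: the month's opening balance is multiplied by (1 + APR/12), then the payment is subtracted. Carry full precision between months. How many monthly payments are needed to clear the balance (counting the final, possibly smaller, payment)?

Monthly rate r = 24.6%/12 = 2.05% = 0.0205.
Recurrence: B ← B·(1+r) − €125.00.
Month 1: interest €102.50; balance after payment €4,977.50.
Month 2: interest €102.04; balance after payment €4,954.54.
Closed form: n = −ln(1 − rB₀/P)/ln(1+r) = −ln(0.18)/ln(1.0205) ≈ 84.503, so the balance reaches zero during payment 85.

85 months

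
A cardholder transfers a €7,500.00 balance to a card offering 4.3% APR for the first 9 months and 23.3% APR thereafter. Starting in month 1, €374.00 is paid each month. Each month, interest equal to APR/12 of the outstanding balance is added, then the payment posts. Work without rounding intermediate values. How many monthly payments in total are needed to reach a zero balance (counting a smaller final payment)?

23 months

Promo months 1–9 at r₀ = 4.3%/12 = 0.00358333; months 10+ at r₁ = 23.3%/12 = 0.0194167.
After month 9: iterate B ← B·(1+r₀) − €374.00 for 9 months → €4,330.72.
Then at r₁ with €374.00/mo: n₂ = −ln(1 − r₁·B/P)/ln(1+r₁) ≈ 13.24 → 14 more payments.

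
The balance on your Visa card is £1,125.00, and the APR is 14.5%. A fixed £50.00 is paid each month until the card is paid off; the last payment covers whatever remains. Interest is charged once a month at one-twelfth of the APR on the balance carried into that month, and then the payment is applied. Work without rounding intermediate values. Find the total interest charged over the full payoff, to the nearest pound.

£196

Monthly rate r = 14.5%/12 = 1.20833% = 0.0120833.
Payoff takes n = ⌈−ln(1 − rB₀/P)/ln(1+r)⌉ = ⌈26.416⌉ = 27 payments; the last is £20.88.
Total paid = 26·£50.00 + £20.88 = £1,320.88.
Total interest = total paid − principal = £1,320.88 − £1,125.00 = £195.88.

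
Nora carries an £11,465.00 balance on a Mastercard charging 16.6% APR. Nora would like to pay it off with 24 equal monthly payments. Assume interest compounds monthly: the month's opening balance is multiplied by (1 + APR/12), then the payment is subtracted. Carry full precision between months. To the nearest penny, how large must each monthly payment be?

£564.65

Monthly rate r = 16.6%/12 = 1.38333% = 0.0138333.
Level-payment amortization: P = B₀·r / (1 − (1+r)^(−n)) = 11465.00·0.0138333 / (1 − 1.01383^(−24)).
Denominator 1 − (1+r)^(−24) = 0.280878267.
P = 158.599 / 0.280878267 ≈ 564.65.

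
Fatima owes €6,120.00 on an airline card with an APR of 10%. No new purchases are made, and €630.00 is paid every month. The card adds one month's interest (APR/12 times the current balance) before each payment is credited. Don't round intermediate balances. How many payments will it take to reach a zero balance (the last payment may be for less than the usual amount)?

11 payments

Monthly rate r = 10%/12 = 0.833333% = 0.00833333.
Recurrence: B ← B·(1+r) − €630.00.
Month 1: interest €51.00; balance after payment €5,541.00.
Month 2: interest €46.17; balance after payment €4,957.18.
Closed form: n = −ln(1 − rB₀/P)/ln(1+r) = −ln(0.91905)/ln(1.00833) ≈ 10.172, so the balance reaches zero during payment 11.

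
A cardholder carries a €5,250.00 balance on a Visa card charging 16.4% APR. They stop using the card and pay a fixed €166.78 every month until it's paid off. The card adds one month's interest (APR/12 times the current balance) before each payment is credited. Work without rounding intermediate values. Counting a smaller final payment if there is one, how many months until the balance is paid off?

Monthly rate r = 16.4%/12 = 1.36667% = 0.0136667.
Recurrence: B ← B·(1+r) − €166.78.
Month 1: interest €71.75; balance after payment €5,154.97.
Month 2: interest €70.45; balance after payment €5,058.64.
Closed form: n = −ln(1 − rB₀/P)/ln(1+r) = −ln(0.56979)/ln(1.01367) ≈ 41.438, so the balance reaches zero during payment 42.

42 months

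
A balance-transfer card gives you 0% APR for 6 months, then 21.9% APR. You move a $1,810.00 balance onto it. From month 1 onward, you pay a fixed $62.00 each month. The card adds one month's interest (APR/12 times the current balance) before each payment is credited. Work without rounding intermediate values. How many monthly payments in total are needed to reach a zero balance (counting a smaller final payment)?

Promo months 1–6 at r₀ = 0%/12 = 0; months 7+ at r₁ = 21.9%/12 = 0.01825.
After month 6 (no interest yet): B = $1,810.00 − 6·$62.00 = $1,438.00.
Then at r₁ with $62.00/mo: n₂ = −ln(1 − r₁·B/P)/ln(1+r₁) ≈ 30.43 → 31 more payments.

37 months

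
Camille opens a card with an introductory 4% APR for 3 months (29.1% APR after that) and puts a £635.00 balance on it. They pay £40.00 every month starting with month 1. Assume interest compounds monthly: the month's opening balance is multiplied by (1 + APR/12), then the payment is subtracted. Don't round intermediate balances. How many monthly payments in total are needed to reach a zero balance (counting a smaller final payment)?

19 months

Promo months 1–3 at r₀ = 4%/12 = 0.00333333; months 4+ at r₁ = 29.1%/12 = 0.02425.
After month 3: iterate B ← B·(1+r₀) − £40.00 for 3 months → £520.97.
Then at r₁ with £40.00/mo: n₂ = −ln(1 − r₁·B/P)/ln(1+r₁) ≈ 15.84 → 16 more payments.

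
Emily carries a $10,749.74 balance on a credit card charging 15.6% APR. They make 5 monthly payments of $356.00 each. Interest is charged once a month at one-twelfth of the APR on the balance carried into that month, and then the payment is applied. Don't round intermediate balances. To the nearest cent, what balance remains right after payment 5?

Monthly rate r = 15.6%/12 = 1.3% = 0.013.
Each month: B ← B·(1+r) − $356.00.
Month 1: interest $139.75; balance after payment $10,533.49.
Month 2: interest $136.94; balance after payment $10,314.42.
Month 3: interest $134.09; balance after payment $10,092.51.
Month 4: interest $131.20; balance after payment $9,867.71.
Month 5: interest $128.28; balance after payment $9,639.99.

$9,639.99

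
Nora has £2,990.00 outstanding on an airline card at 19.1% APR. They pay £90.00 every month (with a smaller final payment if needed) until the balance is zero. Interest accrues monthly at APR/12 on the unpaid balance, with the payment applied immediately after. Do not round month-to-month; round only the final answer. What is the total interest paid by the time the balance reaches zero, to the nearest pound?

Monthly rate r = 19.1%/12 = 1.59167% = 0.0159167.
Payoff takes n = ⌈−ln(1 − rB₀/P)/ln(1+r)⌉ = ⌈47.649⌉ = 48 payments; the last is £58.60.
Total paid = 47·£90.00 + £58.60 = £4,288.60.
Total interest = total paid − principal = £4,288.60 − £2,990.00 = £1,298.60.

£1,299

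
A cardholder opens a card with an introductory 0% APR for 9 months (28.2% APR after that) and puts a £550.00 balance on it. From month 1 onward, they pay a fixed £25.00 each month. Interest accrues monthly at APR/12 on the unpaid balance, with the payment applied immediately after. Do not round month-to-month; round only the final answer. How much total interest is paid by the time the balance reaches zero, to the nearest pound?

£67

Promo months 1–9 at r₀ = 0%/12 = 0; months 10+ at r₁ = 28.2%/12 = 0.0235.
After month 9 (no interest yet): B = £550.00 − 9·£25.00 = £325.00.
Then at r₁ with £25.00/mo: n₂ = −ln(1 − r₁·B/P)/ln(1+r₁) ≈ 15.69 → 16 more payments.
Total paid = 24·£25.00 + £17.43 = £617.43; interest = £617.43 − £550.00 = £67.43.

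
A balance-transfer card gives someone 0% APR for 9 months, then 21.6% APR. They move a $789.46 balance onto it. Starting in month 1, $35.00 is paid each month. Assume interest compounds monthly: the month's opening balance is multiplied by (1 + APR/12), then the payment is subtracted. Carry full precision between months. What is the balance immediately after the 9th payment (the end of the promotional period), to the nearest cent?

$474.46

Promo months 1–9 at r₀ = 0%/12 = 0; months 10+ at r₁ = 21.6%/12 = 0.018.
After month 9 (no interest yet): B = $789.46 − 9·$35.00 = $474.46.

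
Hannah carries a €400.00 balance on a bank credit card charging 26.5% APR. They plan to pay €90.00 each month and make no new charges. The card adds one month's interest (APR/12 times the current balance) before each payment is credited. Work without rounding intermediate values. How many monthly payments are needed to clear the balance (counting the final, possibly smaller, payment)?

Monthly rate r = 26.5%/12 = 2.20833% = 0.0220833.
Recurrence: B ← B·(1+r) − €90.00.
Month 1: interest €8.83; balance after payment €318.83.
Month 2: interest €7.04; balance after payment €235.87.
Month 3: interest €5.21; balance after payment €151.08.
Month 4: interest €3.34; balance after payment €64.42.
Month 5: interest €1.42; balance after payment €0.00.

5 payments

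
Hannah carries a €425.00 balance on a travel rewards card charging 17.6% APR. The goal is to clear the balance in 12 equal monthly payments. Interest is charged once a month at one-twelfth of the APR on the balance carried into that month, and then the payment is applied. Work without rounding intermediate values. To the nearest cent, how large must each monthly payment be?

Monthly rate r = 17.6%/12 = 1.46667% = 0.0146667.
Level-payment amortization: P = B₀·r / (1 − (1+r)^(−n)) = 425.00·0.0146667 / (1 − 1.01467^(−12)).
Denominator 1 − (1+r)^(−12) = 0.160309423.
P = 6.23333 / 0.160309423 ≈ 38.88.

€38.88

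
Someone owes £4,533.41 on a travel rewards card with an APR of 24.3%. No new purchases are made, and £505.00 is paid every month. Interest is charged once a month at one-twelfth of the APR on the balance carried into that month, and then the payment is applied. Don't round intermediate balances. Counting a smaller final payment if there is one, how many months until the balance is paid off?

11 payments

Monthly rate r = 24.3%/12 = 2.025% = 0.02025.
Recurrence: B ← B·(1+r) − £505.00.
Month 1: interest £91.80; balance after payment £4,120.21.
Month 2: interest £83.43; balance after payment £3,698.65.
Closed form: n = −ln(1 − rB₀/P)/ln(1+r) = −ln(0.81821)/ln(1.02025) ≈ 10.008, so the balance reaches zero during payment 11.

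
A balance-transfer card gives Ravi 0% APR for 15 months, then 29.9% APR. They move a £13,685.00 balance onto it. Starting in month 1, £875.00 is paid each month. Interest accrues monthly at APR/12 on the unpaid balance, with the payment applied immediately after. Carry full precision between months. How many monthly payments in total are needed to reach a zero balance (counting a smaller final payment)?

16 months

Promo months 1–15 at r₀ = 0%/12 = 0; months 16+ at r₁ = 29.9%/12 = 0.0249167.
After month 15 (no interest yet): B = £13,685.00 − 15·£875.00 = £560.00.
Then at r₁ with £875.00/mo: n₂ = −ln(1 − r₁·B/P)/ln(1+r₁) ≈ 0.65 → 1 more payments.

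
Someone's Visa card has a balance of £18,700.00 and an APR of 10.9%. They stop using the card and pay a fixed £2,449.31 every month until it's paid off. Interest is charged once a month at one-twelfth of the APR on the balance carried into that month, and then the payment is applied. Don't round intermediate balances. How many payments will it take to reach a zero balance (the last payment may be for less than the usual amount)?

8 months

Monthly rate r = 10.9%/12 = 0.908333% = 0.00908333.
Recurrence: B ← B·(1+r) − £2,449.31.
Month 1: interest £169.86; balance after payment £16,420.55.
Month 2: interest £149.15; balance after payment £14,120.39.
Closed form: n = −ln(1 − rB₀/P)/ln(1+r) = −ln(0.93065)/ln(1.00908) ≈ 7.948, so the balance reaches zero during payment 8.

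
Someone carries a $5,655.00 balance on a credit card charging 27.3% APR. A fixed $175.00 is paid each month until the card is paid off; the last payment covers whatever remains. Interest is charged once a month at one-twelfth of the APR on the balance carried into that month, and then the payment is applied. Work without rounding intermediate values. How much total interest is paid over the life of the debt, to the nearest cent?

$4,680.87

Monthly rate r = 27.3%/12 = 2.275% = 0.02275.
Payoff takes n = ⌈−ln(1 − rB₀/P)/ln(1+r)⌉ = ⌈59.061⌉ = 60 payments; the last is $10.87.
Total paid = 59·$175.00 + $10.87 = $10,335.87.
Total interest = total paid − principal = $10,335.87 − $5,655.00 = $4,680.87.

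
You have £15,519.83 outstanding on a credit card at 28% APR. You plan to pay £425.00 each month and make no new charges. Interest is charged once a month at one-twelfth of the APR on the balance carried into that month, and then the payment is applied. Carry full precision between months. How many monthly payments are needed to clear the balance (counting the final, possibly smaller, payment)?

83 months

Monthly rate r = 28%/12 = 2.33333% = 0.0233333.
Recurrence: B ← B·(1+r) − £425.00.
Month 1: interest £362.13; balance after payment £15,456.96.
Month 2: interest £360.66; balance after payment £15,392.62.
Closed form: n = −ln(1 − rB₀/P)/ln(1+r) = −ln(0.14793)/ln(1.02333) ≈ 82.852, so the balance reaches zero during payment 83.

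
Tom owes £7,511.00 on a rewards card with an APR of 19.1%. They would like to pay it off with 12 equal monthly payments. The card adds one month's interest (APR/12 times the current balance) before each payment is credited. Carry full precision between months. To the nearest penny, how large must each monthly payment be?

£692.55

Monthly rate r = 19.1%/12 = 1.59167% = 0.0159167.
Level-payment amortization: P = B₀·r / (1 − (1+r)^(−n)) = 7511.00·0.0159167 / (1 − 1.01592^(−12)).
Denominator 1 − (1+r)^(−12) = 0.172623889.
P = 119.55 / 0.172623889 ≈ 692.55.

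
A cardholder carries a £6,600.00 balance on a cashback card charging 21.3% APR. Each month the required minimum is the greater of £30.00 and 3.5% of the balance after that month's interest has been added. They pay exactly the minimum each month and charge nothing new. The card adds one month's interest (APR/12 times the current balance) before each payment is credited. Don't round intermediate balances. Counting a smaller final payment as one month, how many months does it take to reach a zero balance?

154 months

Monthly rate r = 21.3%/12 = 1.775% = 0.01775.
While 3.5% of the post-interest balance exceeds £30.00, each month B ← (B·(1+r))·(1 − 0.035), i.e. B shrinks by the factor (1+r)·0.965 = 0.98213.
This holds for months 1–115. Entering month 116 the balance is £829.68; 3.5% of the post-interest balance is now below £30.00, so the flat £30.00 minimum applies from here.
From month 116 a fixed £30.00 at rate r clears £829.68 in 39 more payments. Total: 115 + 39 = 154 months.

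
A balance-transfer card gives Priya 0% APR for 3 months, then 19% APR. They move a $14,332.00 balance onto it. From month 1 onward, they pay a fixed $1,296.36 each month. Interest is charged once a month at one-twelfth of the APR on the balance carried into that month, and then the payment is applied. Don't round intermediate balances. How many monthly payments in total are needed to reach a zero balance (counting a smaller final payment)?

Promo months 1–3 at r₀ = 0%/12 = 0; months 4+ at r₁ = 19%/12 = 0.0158333.
After month 3 (no interest yet): B = $14,332.00 − 3·$1,296.36 = $10,442.92.
Then at r₁ with $1,296.36/mo: n₂ = −ln(1 − r₁·B/P)/ln(1+r₁) ≈ 8.69 → 9 more payments.

12 payments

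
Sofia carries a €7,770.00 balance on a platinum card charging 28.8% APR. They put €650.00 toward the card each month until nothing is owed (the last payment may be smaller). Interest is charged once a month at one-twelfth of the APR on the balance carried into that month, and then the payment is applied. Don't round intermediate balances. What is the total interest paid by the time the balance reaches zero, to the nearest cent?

€1,498.42

Monthly rate r = 28.8%/12 = 2.4% = 0.024.
Payoff takes n = ⌈−ln(1 − rB₀/P)/ln(1+r)⌉ = ⌈14.257⌉ = 15 payments; the last is €168.42.
Total paid = 14·€650.00 + €168.42 = €9,268.42.
Total interest = total paid − principal = €9,268.42 − €7,770.00 = €1,498.42.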